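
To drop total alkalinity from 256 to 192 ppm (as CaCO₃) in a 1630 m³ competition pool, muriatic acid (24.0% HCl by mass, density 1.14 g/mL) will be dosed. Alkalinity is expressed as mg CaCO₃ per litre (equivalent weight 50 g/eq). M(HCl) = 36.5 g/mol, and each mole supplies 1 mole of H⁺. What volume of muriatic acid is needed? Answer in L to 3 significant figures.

Volume: 1630 m³ = 1,630,000 L.
Alkalinity to neutralize: (256 − 192) = 64 mg/L as CaCO₃ × 1,630,000 L = 104,300 g as CaCO₃.
Equivalents of H⁺ required: 104,300 ÷ 50 g/eq = 2086 eq = 2086 mol HCl.
Mass of HCl: 2086 × 36.5 = 76,150 g.
Mass of 24.0% solution: 76,150 / 0.24 = 317,300 g.
Volume: 317,300 g ÷ 1.14 g/mL = 278,300 mL.

278 L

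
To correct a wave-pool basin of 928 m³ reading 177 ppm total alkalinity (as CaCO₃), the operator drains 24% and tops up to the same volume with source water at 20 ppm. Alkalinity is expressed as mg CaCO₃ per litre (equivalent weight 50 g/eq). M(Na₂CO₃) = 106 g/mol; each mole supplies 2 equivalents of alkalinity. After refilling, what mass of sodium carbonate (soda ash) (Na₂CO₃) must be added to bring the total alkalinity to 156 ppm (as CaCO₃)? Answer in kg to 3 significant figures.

Volume: 928 m³ = 928,000 L.
After draining 24% and refilling: 177 × 0.76 + 20 × 0.24 = 139.32 ppm.
Deficit to target: 156 − 139.32 = 16.68 mg/L.
As CaCO₃: 16.68 mg/L × 928,000 L = 15,480 g; ÷ 50 g/eq ÷ 2 = 154.8 mol Na₂CO₃.
Mass: 154.8 × 106 = 16,410 g.

16.4 kg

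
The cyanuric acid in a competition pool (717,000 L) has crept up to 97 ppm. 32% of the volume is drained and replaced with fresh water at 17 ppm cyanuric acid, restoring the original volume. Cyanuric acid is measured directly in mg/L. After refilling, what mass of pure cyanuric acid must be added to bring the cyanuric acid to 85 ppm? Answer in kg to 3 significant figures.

After draining 32% and refilling: 97 × 0.68 + 17 × 0.32 = 71.4 ppm.
Deficit to target: 85 − 71.4 = 13.6 mg/L.
Mass: 13.6 mg/L × 717,000 L = 9751 g cyanuric acid.

9.75 kg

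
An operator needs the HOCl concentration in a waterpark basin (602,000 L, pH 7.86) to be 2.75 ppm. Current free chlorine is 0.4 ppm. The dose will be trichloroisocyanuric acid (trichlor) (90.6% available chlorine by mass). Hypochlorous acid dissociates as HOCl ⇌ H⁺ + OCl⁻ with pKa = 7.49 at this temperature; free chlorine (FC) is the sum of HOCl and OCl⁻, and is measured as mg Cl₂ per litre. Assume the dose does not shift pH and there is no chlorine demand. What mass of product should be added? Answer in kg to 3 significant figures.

5.85 kg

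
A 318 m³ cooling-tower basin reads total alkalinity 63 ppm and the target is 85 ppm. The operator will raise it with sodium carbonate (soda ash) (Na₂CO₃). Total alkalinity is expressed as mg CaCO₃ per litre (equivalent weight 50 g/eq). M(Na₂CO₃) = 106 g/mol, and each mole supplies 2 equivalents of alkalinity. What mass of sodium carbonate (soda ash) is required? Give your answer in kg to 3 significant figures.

Volume: 318 m³ = 318,000 L.
Alkalinity to add: (85 − 63) = 22 mg/L as CaCO₃ × 318,000 L = 6996 g as CaCO₃.
Equivalents: 6996 g ÷ 50 g/eq = 139.9 eq.
Each mole of Na₂CO₃ supplies 2 eq, so 139.9 / 2 = 69.96 mol.
Mass: 69.96 mol × 106 g/mol = 7416 g.

7.42 kg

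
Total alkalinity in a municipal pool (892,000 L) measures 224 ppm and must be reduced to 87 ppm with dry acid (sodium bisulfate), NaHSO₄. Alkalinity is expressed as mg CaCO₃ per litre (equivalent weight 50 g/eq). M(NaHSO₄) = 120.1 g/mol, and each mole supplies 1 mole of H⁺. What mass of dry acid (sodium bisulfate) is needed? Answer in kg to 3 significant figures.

294 kg

Alkalinity to neutralize: (224 − 87) = 137 mg/L as CaCO₃ × 892,000 L = 122,200 g as CaCO₃.
Equivalents of H⁺ required: 122,200 ÷ 50 g/eq = 2444 eq = 2444 mol NaHSO₄.
Mass of NaHSO₄: 2444 × 120.1 = 293,500 g.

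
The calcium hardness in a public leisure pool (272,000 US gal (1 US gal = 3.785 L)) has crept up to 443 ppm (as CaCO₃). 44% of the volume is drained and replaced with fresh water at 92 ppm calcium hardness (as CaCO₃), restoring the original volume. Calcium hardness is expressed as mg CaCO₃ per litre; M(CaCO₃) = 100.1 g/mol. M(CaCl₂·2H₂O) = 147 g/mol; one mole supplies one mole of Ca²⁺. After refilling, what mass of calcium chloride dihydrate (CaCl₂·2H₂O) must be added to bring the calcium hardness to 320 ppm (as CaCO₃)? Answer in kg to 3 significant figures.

47.5 kg

Volume: 272,000 US gal × 3.785 L/gal = 1,029,520 L.
After draining 44% and refilling: 443 × 0.56 + 92 × 0.44 = 288.56 ppm.
Deficit to target: 320 − 288.56 = 31.44 mg/L.
As CaCO₃: 31.44 mg/L × 1,029,520 L = 32,370 g; ÷ 100.1 = 323.4 mol Ca²⁺.
Mass: 323.4 × 147 = 47,530 g.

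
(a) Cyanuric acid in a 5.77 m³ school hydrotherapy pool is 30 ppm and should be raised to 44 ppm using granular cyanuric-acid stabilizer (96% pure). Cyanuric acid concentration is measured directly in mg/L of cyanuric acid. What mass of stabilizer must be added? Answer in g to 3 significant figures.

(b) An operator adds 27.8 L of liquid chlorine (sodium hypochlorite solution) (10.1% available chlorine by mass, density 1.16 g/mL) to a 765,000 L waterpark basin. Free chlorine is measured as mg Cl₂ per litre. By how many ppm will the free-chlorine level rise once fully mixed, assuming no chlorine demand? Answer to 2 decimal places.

(a) Volume: 5.77 m³ = 5,770 L.
(a) CYA to add: (44 − 30) = 14 mg/L × 5,770 L = 80.78 g cyanuric acid.
(a) At 96% purity: 80.78 / 0.96 = 84.15 g product.

(b) Mass of solution: 27.8 L × 1000 mL/L × 1.16 g/mL = 32,250 g.
(b) Available chlorine delivered: 32,250 g × 0.101 = 3257 g as Cl₂.
(b) Concentration rise: 3257 g / 765,000 L = 4.258 mg/L = 4.26 ppm.

(a) 84.1 g; (b) 4.26 ppm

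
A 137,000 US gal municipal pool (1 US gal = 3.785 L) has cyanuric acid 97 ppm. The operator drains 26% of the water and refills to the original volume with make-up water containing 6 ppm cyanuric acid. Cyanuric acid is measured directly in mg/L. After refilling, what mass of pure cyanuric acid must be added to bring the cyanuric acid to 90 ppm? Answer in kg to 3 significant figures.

8.64 kg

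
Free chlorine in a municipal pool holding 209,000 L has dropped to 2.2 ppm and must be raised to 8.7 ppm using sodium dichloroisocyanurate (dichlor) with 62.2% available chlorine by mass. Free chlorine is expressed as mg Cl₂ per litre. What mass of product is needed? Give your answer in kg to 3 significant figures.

2.18 kg

Chlorine deficit: 8.7 − 2.2 = 6.5 ppm = 6.5 mg/L as Cl₂.
Cl₂ equivalent needed: 6.5 mg/L × 209,000 L = 1,358,000 mg = 1358 g.
Product at 62.2% available chlorine: 1358 / 0.622 = 2184 g.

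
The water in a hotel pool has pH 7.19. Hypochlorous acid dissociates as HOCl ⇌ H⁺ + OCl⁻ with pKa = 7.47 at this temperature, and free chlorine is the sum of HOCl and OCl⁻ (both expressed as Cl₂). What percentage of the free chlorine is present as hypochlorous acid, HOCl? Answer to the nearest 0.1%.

65.6%

[OCl⁻]/[HOCl] = 10^(pH − pKa) = 10^(7.19 − 7.47) = 10^-0.28 = 0.5248.
Fraction as HOCl = 1 / (1 + 0.5248) = 0.6558.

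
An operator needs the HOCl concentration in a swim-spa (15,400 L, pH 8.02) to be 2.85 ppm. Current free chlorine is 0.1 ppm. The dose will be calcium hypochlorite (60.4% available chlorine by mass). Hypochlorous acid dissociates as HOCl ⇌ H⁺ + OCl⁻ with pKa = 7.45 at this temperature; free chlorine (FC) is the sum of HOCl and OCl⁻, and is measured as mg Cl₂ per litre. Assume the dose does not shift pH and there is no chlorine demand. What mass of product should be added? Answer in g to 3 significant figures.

340 g

[OCl⁻]/[HOCl] = 10^(pH − pKa) = 10^(8.02 − 7.45) = 3.715; fraction as HOCl = 1/(1 + 3.715) = 0.2121.
Free chlorine required for 2.85 ppm HOCl: 2.85 / 0.2121 = 13.44 ppm.
FC to add: 13.44 − 0.1 = 13.34 mg/L as Cl₂.
Cl₂ equivalent: 13.34 mg/L × 15,400 L = 205.4 g.
Product at 60.4% available Cl: 205.4 / 0.604 = 340.1 g.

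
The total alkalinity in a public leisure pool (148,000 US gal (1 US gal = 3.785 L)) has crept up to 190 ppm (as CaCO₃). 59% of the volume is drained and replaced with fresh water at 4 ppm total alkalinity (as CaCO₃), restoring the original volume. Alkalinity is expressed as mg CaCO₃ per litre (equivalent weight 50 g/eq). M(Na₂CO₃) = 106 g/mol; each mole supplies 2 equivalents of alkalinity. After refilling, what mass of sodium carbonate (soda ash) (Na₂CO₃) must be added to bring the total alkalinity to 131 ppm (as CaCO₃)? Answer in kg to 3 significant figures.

30.1 kg

Volume: 148,000 US gal × 3.785 L/gal = 560,180 L.
After draining 59% and refilling: 190 × 0.41 + 4 × 0.59 = 80.26 ppm.
Deficit to target: 131 − 80.26 = 50.74 mg/L.
As CaCO₃: 50.74 mg/L × 560,180 L = 28,420 g; ÷ 50 g/eq ÷ 2 = 284.2 mol Na₂CO₃.
Mass: 284.2 × 106 = 30,130 g.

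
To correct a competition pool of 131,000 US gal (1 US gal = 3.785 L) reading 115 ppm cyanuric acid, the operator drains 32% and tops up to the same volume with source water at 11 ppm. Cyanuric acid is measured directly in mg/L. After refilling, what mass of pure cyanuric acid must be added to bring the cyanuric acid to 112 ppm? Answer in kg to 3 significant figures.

Volume: 131,000 US gal × 3.785 L/gal = 495,835 L.
After draining 32% and refilling: 115 × 0.68 + 11 × 0.32 = 81.72 ppm.
Deficit to target: 112 − 81.72 = 30.28 mg/L.
Mass: 30.28 mg/L × 495,835 L = 15,010 g cyanuric acid.

15.0 kg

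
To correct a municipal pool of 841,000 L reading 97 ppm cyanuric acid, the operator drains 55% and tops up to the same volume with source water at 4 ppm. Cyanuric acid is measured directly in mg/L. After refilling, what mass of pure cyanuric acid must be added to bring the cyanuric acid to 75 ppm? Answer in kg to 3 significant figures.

24.5 kg

After draining 55% and refilling: 97 × 0.45 + 4 × 0.55 = 45.85 ppm.
Deficit to target: 75 − 45.85 = 29.15 mg/L.
Mass: 29.15 mg/L × 841,000 L = 24,520 g cyanuric acid.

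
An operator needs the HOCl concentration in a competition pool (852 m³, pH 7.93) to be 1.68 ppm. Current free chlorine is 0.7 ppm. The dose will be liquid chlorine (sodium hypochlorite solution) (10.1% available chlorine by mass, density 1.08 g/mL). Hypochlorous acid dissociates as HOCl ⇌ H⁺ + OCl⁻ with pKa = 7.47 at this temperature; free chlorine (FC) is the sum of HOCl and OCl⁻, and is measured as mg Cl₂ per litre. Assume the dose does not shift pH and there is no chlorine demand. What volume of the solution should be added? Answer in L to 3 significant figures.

Volume: 852 m³ = 852,000 L.
[OCl⁻]/[HOCl] = 10^(pH − pKa) = 10^(7.93 − 7.47) = 2.884; fraction as HOCl = 1/(1 + 2.884) = 0.2575.
Free chlorine required for 1.68 ppm HOCl: 1.68 / 0.2575 = 6.525 ppm.
FC to add: 6.525 − 0.7 = 5.825 mg/L as Cl₂.
Cl₂ equivalent: 5.825 mg/L × 852,000 L = 4963 g.
Product at 10.1% available Cl: 4963 / 0.101 = 49,140 g.
Volume: 49,140 g ÷ 1.08 g/mL = 45,500 mL.

45.5 L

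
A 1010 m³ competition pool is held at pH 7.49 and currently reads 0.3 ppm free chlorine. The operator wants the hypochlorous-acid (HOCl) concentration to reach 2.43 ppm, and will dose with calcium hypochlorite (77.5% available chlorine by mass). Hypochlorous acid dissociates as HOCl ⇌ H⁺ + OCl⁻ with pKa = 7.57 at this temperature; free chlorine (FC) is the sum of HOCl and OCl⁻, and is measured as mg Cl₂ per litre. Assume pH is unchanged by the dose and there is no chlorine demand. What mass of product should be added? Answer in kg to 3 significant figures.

5.41 kg

Volume: 1010 m³ = 1,010,000 L.
[OCl⁻]/[HOCl] = 10^(pH − pKa) = 10^(7.49 − 7.57) = 0.8318; fraction as HOCl = 1/(1 + 0.8318) = 0.5459.
Free chlorine required for 2.43 ppm HOCl: 2.43 / 0.5459 = 4.451 ppm.
FC to add: 4.451 − 0.3 = 4.151 mg/L as Cl₂.
Cl₂ equivalent: 4.151 mg/L × 1,010,000 L = 4193 g.
Product at 77.5% available Cl: 4193 / 0.775 = 5410 g.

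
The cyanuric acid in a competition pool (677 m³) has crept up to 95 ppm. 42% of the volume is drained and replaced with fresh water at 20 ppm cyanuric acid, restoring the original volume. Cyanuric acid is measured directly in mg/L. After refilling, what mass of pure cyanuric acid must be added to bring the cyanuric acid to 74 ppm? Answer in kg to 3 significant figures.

Volume: 677 m³ = 677,000 L.
After draining 42% and refilling: 95 × 0.58 + 20 × 0.42 = 63.5 ppm.
Deficit to target: 74 − 63.5 = 10.5 mg/L.
Mass: 10.5 mg/L × 677,000 L = 7108 g cyanuric acid.

7.11 kg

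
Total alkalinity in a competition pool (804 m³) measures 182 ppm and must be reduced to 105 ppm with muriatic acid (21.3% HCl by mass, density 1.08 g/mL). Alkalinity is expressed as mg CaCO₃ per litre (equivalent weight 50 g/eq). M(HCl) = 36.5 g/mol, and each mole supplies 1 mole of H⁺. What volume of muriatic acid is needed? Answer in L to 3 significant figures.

Volume: 804 m³ = 804,000 L.
Alkalinity to neutralize: (182 − 105) = 77 mg/L as CaCO₃ × 804,000 L = 61,910 g as CaCO₃.
Equivalents of H⁺ required: 61,910 ÷ 50 g/eq = 1238 eq = 1238 mol HCl.
Mass of HCl: 1238 × 36.5 = 45,190 g.
Mass of 21.3% solution: 45,190 / 0.213 = 212,200 g.
Volume: 212,200 g ÷ 1.08 g/mL = 196,500 mL.

196 L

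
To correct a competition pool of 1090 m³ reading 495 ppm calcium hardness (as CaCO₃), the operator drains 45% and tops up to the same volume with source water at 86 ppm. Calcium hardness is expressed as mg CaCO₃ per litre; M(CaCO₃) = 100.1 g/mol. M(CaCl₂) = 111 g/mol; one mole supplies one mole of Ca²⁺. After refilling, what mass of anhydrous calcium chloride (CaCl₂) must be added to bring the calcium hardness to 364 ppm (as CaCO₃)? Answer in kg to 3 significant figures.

64.1 kg

Volume: 1090 m³ = 1,090,000 L.
After draining 45% and refilling: 495 × 0.55 + 86 × 0.45 = 310.95 ppm.
Deficit to target: 364 − 310.95 = 53.05 mg/L.
As CaCO₃: 53.05 mg/L × 1,090,000 L = 57,820 g; ÷ 100.1 = 577.7 mol Ca²⁺.
Mass: 577.7 × 111 = 64,120 g.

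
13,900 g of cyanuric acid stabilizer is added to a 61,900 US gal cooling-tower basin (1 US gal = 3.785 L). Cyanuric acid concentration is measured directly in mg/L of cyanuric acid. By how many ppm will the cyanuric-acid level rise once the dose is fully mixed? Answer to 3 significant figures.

Volume: 61,900 US gal × 3.785 L/gal = 234,292 L.
Rise: 13,900 g / 234,292 L × 1000 = 59.33 mg/L.

59.3 ppm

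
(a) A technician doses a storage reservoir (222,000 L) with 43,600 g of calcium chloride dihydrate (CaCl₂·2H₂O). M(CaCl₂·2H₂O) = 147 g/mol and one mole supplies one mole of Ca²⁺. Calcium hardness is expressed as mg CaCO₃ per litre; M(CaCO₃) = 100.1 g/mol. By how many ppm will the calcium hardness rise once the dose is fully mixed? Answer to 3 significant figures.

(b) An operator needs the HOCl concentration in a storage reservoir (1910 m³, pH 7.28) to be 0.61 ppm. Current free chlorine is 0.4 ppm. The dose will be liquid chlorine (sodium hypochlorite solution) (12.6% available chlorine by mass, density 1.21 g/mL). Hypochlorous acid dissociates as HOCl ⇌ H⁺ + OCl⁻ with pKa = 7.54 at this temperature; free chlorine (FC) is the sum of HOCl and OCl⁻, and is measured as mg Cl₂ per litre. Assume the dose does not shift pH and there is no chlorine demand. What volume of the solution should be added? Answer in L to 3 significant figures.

(a) Moles of Ca²⁺: 43,600 g ÷ 147 g/mol = 296.6 mol.
(a) As CaCO₃: 296.6 mol × 100.1 g/mol = 29,690 g.
(a) Rise: 29,690 g / 222,000 L × 1000 = 133.7 mg/L.

(b) Volume: 1910 m³ = 1,910,000 L.
(b) [OCl⁻]/[HOCl] = 10^(pH − pKa) = 10^(7.28 − 7.54) = 0.5495; fraction as HOCl = 1/(1 + 0.5495) = 0.6454.
(b) Free chlorine required for 0.61 ppm HOCl: 0.61 / 0.6454 = 0.9452 ppm.
(b) FC to add: 0.9452 − 0.4 = 0.5452 mg/L as Cl₂.
(b) Cl₂ equivalent: 0.5452 mg/L × 1,910,000 L = 1041 g.
(b) Product at 12.6% available Cl: 1041 / 0.126 = 8265 g.
(b) Volume: 8265 g ÷ 1.21 g/mL = 6830 mL.

(a) 134 ppm; (b) 6.83 L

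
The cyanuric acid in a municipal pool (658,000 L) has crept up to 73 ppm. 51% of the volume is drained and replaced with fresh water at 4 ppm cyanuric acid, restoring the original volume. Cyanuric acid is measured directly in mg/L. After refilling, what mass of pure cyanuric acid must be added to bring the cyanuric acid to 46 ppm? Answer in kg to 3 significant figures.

5.39 kg

After draining 51% and refilling: 73 × 0.49 + 4 × 0.51 = 37.81 ppm.
Deficit to target: 46 − 37.81 = 8.19 mg/L.
Mass: 8.19 mg/L × 658,000 L = 5389 g cyanuric acid.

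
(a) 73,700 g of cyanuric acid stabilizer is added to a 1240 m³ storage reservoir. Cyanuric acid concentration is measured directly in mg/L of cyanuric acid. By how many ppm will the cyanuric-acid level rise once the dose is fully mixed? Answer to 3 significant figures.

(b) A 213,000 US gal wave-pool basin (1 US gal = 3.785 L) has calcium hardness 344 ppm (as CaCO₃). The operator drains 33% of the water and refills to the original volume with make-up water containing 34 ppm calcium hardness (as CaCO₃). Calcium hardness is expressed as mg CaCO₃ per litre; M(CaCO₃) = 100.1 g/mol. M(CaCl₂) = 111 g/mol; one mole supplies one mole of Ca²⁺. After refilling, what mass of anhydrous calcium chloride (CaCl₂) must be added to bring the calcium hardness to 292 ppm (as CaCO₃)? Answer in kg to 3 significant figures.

(a) Volume: 1240 m³ = 1,240,000 L.
(a) Rise: 73,700 g / 1,240,000 L × 1000 = 59.44 mg/L.

(b) Volume: 213,000 US gal × 3.785 L/gal = 806,205 L.
(b) After draining 33% and refilling: 344 × 0.67 + 34 × 0.33 = 241.7 ppm.
(b) Deficit to target: 292 − 241.7 = 50.3 mg/L.
(b) As CaCO₃: 50.3 mg/L × 806,205 L = 40,550 g; ÷ 100.1 = 405.1 mol Ca²⁺.
(b) Mass: 405.1 × 111 = 44,970 g.

(a) 59.4 ppm; (b) 45.0 kg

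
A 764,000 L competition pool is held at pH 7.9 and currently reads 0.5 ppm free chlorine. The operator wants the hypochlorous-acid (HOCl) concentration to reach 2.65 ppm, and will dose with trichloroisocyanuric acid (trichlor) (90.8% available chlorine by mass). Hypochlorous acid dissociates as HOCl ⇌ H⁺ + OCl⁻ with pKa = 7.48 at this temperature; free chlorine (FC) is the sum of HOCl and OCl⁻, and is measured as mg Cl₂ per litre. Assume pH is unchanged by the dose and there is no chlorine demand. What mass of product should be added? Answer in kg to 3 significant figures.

[OCl⁻]/[HOCl] = 10^(pH − pKa) = 10^(7.9 − 7.48) = 2.63; fraction as HOCl = 1/(1 + 2.63) = 0.2755.
Free chlorine required for 2.65 ppm HOCl: 2.65 / 0.2755 = 9.62 ppm.
FC to add: 9.62 − 0.5 = 9.12 mg/L as Cl₂.
Cl₂ equivalent: 9.12 mg/L × 764,000 L = 6968 g.
Product at 90.8% available Cl: 6968 / 0.908 = 7674 g.

7.67 kg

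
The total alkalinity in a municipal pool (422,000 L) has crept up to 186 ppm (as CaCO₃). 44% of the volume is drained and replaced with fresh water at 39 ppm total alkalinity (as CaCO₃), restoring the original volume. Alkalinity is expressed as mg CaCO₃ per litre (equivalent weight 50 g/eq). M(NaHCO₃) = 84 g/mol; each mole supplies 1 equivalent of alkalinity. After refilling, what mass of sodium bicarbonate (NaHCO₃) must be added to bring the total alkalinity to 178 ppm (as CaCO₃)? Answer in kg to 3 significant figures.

40.2 kg

After draining 44% and refilling: 186 × 0.56 + 39 × 0.44 = 121.32 ppm.
Deficit to target: 178 − 121.32 = 56.68 mg/L.
As CaCO₃: 56.68 mg/L × 422,000 L = 23,920 g; ÷ 50 g/eq ÷ 1 = 478.4 mol NaHCO₃.
Mass: 478.4 × 84 = 40,180 g.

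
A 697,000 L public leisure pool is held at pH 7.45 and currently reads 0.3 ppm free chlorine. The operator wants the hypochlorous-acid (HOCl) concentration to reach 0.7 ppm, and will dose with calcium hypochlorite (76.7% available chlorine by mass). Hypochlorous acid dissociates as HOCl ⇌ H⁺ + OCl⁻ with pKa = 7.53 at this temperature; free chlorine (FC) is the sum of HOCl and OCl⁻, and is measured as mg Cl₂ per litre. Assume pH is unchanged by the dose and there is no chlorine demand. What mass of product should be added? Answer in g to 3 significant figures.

893 g

[OCl⁻]/[HOCl] = 10^(pH − pKa) = 10^(7.45 − 7.53) = 0.8318; fraction as HOCl = 1/(1 + 0.8318) = 0.5459.
Free chlorine required for 0.7 ppm HOCl: 0.7 / 0.5459 = 1.282 ppm.
FC to add: 1.282 − 0.3 = 0.9822 mg/L as Cl₂.
Cl₂ equivalent: 0.9822 mg/L × 697,000 L = 684.6 g.
Product at 76.7% available Cl: 684.6 / 0.767 = 892.6 g.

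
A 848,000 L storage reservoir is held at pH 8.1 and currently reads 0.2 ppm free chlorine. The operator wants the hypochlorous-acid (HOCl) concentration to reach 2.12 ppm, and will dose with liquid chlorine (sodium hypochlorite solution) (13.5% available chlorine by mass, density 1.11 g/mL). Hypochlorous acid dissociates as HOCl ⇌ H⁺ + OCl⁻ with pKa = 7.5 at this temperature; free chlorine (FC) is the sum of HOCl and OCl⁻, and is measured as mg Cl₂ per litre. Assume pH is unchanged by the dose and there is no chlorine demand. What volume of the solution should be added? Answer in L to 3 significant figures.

58.6 L

[OCl⁻]/[HOCl] = 10^(pH − pKa) = 10^(8.1 − 7.5) = 3.981; fraction as HOCl = 1/(1 + 3.981) = 0.2008.
Free chlorine required for 2.12 ppm HOCl: 2.12 / 0.2008 = 10.56 ppm.
FC to add: 10.56 − 0.2 = 10.36 mg/L as Cl₂.
Cl₂ equivalent: 10.36 mg/L × 848,000 L = 8785 g.
Product at 13.5% available Cl: 8785 / 0.135 = 65,080 g.
Volume: 65,080 g ÷ 1.11 g/mL = 58,630 mL.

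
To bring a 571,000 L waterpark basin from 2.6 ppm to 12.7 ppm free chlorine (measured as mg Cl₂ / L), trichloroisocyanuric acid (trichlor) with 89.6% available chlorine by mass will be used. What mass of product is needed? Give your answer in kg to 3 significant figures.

Chlorine deficit: 12.7 − 2.6 = 10.1 ppm = 10.1 mg/L as Cl₂.
Cl₂ equivalent needed: 10.1 mg/L × 571,000 L = 5,767,000 mg = 5767 g.
Product at 89.6% available chlorine: 5767 / 0.896 = 6436 g.

6.44 kg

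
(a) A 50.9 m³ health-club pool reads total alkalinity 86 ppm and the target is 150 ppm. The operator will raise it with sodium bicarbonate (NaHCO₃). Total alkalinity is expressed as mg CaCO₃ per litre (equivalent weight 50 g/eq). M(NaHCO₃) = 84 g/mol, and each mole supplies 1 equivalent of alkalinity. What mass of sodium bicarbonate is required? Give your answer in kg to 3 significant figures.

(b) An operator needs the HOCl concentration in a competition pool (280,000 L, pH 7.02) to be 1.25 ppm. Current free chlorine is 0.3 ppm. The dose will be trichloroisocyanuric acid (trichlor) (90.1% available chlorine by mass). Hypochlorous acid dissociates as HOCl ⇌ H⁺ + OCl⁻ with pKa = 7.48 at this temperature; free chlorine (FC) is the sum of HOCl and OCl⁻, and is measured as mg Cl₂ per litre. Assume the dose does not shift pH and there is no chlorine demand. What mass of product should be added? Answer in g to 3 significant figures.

(a) Volume: 50.9 m³ = 50,900 L.
(a) Alkalinity to add: (150 − 86) = 64 mg/L as CaCO₃ × 50,900 L = 3258 g as CaCO₃.
(a) Equivalents: 3258 g ÷ 50 g/eq = 65.15 eq.
(a) NaHCO₃ supplies 1 eq per mole → 65.15 mol.
(a) Mass: 65.15 mol × 84 g/mol = 5473 g.

(b) [OCl⁻]/[HOCl] = 10^(pH − pKa) = 10^(7.02 − 7.48) = 0.3467; fraction as HOCl = 1/(1 + 0.3467) = 0.7425.
(b) Free chlorine required for 1.25 ppm HOCl: 1.25 / 0.7425 = 1.683 ppm.
(b) FC to add: 1.683 − 0.3 = 1.383 mg/L as Cl₂.
(b) Cl₂ equivalent: 1.383 mg/L × 280,000 L = 387.4 g.
(b) Product at 90.1% available Cl: 387.4 / 0.901 = 429.9 g.

(a) 5.47 kg; (b) 430 g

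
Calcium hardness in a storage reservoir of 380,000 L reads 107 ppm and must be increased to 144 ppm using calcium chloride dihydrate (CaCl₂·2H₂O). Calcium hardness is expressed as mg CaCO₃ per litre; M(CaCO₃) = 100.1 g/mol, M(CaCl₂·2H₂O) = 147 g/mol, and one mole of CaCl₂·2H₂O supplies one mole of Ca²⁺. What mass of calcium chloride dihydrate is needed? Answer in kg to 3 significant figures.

20.6 kg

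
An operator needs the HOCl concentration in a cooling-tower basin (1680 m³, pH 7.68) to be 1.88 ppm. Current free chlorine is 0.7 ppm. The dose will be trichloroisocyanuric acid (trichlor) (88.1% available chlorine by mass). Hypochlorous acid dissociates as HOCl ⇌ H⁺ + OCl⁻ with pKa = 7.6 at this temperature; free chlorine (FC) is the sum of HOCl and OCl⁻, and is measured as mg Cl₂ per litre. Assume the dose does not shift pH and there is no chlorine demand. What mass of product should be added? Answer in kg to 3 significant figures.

6.56 kg

Volume: 1680 m³ = 1,680,000 L.
[OCl⁻]/[HOCl] = 10^(pH − pKa) = 10^(7.68 − 7.6) = 1.202; fraction as HOCl = 1/(1 + 1.202) = 0.4541.
Free chlorine required for 1.88 ppm HOCl: 1.88 / 0.4541 = 4.14 ppm.
FC to add: 4.14 − 0.7 = 3.44 mg/L as Cl₂.
Cl₂ equivalent: 3.44 mg/L × 1,680,000 L = 5780 g.
Product at 88.1% available Cl: 5780 / 0.881 = 6560 g.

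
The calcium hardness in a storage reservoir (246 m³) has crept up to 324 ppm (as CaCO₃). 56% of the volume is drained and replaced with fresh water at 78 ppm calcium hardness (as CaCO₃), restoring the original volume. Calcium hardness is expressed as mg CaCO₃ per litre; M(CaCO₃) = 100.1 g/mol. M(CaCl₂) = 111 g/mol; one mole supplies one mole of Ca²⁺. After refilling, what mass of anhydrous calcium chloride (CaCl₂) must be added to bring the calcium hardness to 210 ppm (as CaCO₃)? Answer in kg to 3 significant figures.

Volume: 246 m³ = 246,000 L.
After draining 56% and refilling: 324 × 0.44 + 78 × 0.56 = 186.24 ppm.
Deficit to target: 210 − 186.24 = 23.76 mg/L.
As CaCO₃: 23.76 mg/L × 246,000 L = 5845 g; ÷ 100.1 = 58.39 mol Ca²⁺.
Mass: 58.39 × 111 = 6481 g.

6.48 kg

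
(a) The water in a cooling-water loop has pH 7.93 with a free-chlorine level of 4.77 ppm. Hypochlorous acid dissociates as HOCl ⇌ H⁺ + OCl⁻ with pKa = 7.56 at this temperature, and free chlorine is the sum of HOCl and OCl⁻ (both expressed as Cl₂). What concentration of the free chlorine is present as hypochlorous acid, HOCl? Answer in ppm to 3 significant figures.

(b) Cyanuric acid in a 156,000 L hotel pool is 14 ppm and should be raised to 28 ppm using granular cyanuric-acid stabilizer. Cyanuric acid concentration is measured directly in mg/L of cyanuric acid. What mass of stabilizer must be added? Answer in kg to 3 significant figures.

(a) 1.43 ppm; (b) 2.18 kg

(a) [OCl⁻]/[HOCl] = 10^(pH − pKa) = 10^(7.93 − 7.56) = 10^0.37 = 2.344.
(a) Fraction as HOCl = 1 / (1 + 2.344) = 0.299.
(a) HOCl = 0.299 × 4.77 ppm = 1.426 ppm.

(b) CYA to add: (28 − 14) = 14 mg/L × 156,000 L = 2184 g cyanuric acid.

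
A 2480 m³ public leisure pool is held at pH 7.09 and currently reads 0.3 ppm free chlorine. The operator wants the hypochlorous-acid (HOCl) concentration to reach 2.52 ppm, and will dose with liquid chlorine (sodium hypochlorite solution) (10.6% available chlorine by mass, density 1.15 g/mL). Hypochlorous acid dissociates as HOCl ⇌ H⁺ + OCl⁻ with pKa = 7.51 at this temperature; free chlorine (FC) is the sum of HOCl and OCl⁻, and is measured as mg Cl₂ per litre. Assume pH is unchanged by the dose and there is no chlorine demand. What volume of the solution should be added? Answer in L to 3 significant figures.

64.7 L

Volume: 2480 m³ = 2,480,000 L.
[OCl⁻]/[HOCl] = 10^(pH − pKa) = 10^(7.09 − 7.51) = 0.3802; fraction as HOCl = 1/(1 + 0.3802) = 0.7245.
Free chlorine required for 2.52 ppm HOCl: 2.52 / 0.7245 = 3.478 ppm.
FC to add: 3.478 − 0.3 = 3.178 mg/L as Cl₂.
Cl₂ equivalent: 3.178 mg/L × 2,480,000 L = 7882 g.
Product at 10.6% available Cl: 7882 / 0.106 = 74,360 g.
Volume: 74,360 g ÷ 1.15 g/mL = 64,660 mL.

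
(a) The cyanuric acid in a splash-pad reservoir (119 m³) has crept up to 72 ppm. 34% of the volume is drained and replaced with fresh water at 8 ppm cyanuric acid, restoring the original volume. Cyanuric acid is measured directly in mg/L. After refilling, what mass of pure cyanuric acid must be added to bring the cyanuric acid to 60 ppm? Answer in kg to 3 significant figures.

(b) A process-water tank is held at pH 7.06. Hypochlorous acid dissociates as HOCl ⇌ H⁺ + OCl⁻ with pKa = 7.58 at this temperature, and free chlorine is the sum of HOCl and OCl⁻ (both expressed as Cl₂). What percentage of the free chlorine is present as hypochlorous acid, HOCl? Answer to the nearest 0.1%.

(a) Volume: 119 m³ = 119,000 L.
(a) After draining 34% and refilling: 72 × 0.66 + 8 × 0.34 = 50.24 ppm.
(a) Deficit to target: 60 − 50.24 = 9.76 mg/L.
(a) Mass: 9.76 mg/L × 119,000 L = 1161 g cyanuric acid.

(b) [OCl⁻]/[HOCl] = 10^(pH − pKa) = 10^(7.06 − 7.58) = 10^-0.52 = 0.302.
(b) Fraction as HOCl = 1 / (1 + 0.302) = 0.7681.

(a) 1.16 kg; (b) 76.8%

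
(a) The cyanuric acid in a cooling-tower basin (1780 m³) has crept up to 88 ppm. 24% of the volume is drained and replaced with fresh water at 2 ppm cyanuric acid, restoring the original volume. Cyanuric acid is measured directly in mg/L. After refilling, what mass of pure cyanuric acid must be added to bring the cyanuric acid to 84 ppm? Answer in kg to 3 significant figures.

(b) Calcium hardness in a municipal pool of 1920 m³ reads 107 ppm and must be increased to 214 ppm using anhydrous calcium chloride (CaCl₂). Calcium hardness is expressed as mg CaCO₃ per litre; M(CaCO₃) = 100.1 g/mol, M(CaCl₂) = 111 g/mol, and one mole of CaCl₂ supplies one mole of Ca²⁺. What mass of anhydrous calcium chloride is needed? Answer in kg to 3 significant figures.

(a) Volume: 1780 m³ = 1,780,000 L.
(a) After draining 24% and refilling: 88 × 0.76 + 2 × 0.24 = 67.36 ppm.
(a) Deficit to target: 84 − 67.36 = 16.64 mg/L.
(a) Mass: 16.64 mg/L × 1,780,000 L = 29,620 g cyanuric acid.

(b) Volume: 1920 m³ = 1,920,000 L.
(b) Hardness to add: (214 − 107) = 107 mg/L as CaCO₃ × 1,920,000 L = 205,400 g as CaCO₃.
(b) Moles of Ca²⁺ (1 mol Ca²⁺ ≡ 1 mol CaCO₃): 205,400 / 100.1 g/mol = 2052 mol.
(b) Mass of CaCl₂: 2052 × 111 = 227,800 g.

(a) 29.6 kg; (b) 228 kg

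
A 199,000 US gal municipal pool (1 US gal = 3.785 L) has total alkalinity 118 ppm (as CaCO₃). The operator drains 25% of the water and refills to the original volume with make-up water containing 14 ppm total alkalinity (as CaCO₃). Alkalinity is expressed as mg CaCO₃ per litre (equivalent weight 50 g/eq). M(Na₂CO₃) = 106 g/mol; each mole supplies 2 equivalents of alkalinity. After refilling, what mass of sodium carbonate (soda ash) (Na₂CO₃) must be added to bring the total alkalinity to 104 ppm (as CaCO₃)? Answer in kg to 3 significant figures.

Volume: 199,000 US gal × 3.785 L/gal = 753,215 L.
After draining 25% and refilling: 118 × 0.75 + 14 × 0.25 = 92 ppm.
Deficit to target: 104 − 92 = 12 mg/L.
As CaCO₃: 12 mg/L × 753,215 L = 9039 g; ÷ 50 g/eq ÷ 2 = 90.39 mol Na₂CO₃.
Mass: 90.39 × 106 = 9581 g.

9.58 kg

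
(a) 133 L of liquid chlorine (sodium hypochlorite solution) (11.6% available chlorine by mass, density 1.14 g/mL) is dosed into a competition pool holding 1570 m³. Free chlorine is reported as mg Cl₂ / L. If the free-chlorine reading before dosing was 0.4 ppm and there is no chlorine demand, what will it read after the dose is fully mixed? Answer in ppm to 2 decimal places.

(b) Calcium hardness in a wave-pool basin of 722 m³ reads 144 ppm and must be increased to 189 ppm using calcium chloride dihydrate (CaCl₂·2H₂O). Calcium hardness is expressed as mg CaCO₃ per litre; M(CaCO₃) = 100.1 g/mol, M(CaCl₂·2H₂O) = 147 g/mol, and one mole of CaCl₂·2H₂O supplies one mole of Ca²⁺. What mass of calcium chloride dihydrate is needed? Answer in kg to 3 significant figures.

(a) Volume: 1570 m³ = 1,570,000 L.
(a) Mass of solution: 133 L × 1000 mL/L × 1.14 g/mL = 151,600 g.
(a) Available chlorine delivered: 151,600 g × 0.116 = 17,590 g as Cl₂.
(a) Concentration rise: 17,590 g / 1,570,000 L = 11.2 mg/L = 11.20 ppm.
(a) Final FC: 0.4 + 11.20 = 11.60 ppm.

(b) Volume: 722 m³ = 722,000 L.
(b) Hardness to add: (189 − 144) = 45 mg/L as CaCO₃ × 722,000 L = 32,490 g as CaCO₃.
(b) Moles of Ca²⁺ (1 mol Ca²⁺ ≡ 1 mol CaCO₃): 32,490 / 100.1 g/mol = 324.6 mol.
(b) Mass of CaCl₂·2H₂O: 324.6 × 147 = 47,710 g.

(a) 11.60 ppm; (b) 47.7 kg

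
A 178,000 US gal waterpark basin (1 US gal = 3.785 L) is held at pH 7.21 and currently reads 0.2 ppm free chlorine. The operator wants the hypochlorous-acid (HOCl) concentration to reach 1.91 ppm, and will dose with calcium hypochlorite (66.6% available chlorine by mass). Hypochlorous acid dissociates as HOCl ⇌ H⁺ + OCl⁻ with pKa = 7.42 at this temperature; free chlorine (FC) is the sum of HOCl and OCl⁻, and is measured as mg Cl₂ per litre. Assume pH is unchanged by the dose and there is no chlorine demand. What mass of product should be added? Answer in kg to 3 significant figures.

Volume: 178,000 US gal × 3.785 L/gal = 673,730 L.
[OCl⁻]/[HOCl] = 10^(pH − pKa) = 10^(7.21 − 7.42) = 0.6166; fraction as HOCl = 1/(1 + 0.6166) = 0.6186.
Free chlorine required for 1.91 ppm HOCl: 1.91 / 0.6186 = 3.088 ppm.
FC to add: 3.088 − 0.2 = 2.888 mg/L as Cl₂.
Cl₂ equivalent: 2.888 mg/L × 673,730 L = 1946 g.
Product at 66.6% available Cl: 1946 / 0.666 = 2921 g.

2.92 kg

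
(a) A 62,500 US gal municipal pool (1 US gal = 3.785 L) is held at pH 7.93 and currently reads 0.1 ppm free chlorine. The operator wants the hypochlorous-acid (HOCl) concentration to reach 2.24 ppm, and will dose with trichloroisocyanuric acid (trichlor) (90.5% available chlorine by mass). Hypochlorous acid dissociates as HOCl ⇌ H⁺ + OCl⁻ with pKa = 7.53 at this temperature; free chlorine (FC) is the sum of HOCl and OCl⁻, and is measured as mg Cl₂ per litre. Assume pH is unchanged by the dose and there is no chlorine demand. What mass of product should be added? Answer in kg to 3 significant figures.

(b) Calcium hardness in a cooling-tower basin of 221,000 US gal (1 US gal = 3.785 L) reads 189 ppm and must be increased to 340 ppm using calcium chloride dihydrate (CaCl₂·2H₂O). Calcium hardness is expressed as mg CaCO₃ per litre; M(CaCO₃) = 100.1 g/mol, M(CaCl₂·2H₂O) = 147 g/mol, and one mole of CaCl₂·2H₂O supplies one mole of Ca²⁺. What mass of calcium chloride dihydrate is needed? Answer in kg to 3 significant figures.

(a) 2.03 kg; (b) 185 kg

(a) Volume: 62,500 US gal × 3.785 L/gal = 236,562 L.
(a) [OCl⁻]/[HOCl] = 10^(pH − pKa) = 10^(7.93 − 7.53) = 2.512; fraction as HOCl = 1/(1 + 2.512) = 0.2847.
(a) Free chlorine required for 2.24 ppm HOCl: 2.24 / 0.2847 = 7.867 ppm.
(a) FC to add: 7.867 − 0.1 = 7.767 mg/L as Cl₂.
(a) Cl₂ equivalent: 7.767 mg/L × 236,562 L = 1837 g.
(a) Product at 90.5% available Cl: 1837 / 0.905 = 2030 g.

(b) Volume: 221,000 US gal × 3.785 L/gal = 836,485 L.
(b) Hardness to add: (340 − 189) = 151 mg/L as CaCO₃ × 836,485 L = 126,300 g as CaCO₃.
(b) Moles of Ca²⁺ (1 mol Ca²⁺ ≡ 1 mol CaCO₃): 126,300 / 100.1 g/mol = 1262 mol.
(b) Mass of CaCl₂·2H₂O: 1262 × 147 = 185,500 g.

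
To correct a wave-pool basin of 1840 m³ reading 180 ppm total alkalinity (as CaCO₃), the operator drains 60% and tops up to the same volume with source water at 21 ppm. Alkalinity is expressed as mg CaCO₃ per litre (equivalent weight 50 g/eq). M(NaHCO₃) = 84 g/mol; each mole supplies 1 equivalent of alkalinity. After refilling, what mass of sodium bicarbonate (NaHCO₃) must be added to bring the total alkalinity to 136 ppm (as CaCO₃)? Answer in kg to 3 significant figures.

159 kg

Volume: 1840 m³ = 1,840,000 L.
After draining 60% and refilling: 180 × 0.40 + 21 × 0.60 = 84.6 ppm.
Deficit to target: 136 − 84.6 = 51.4 mg/L.
As CaCO₃: 51.4 mg/L × 1,840,000 L = 94,580 g; ÷ 50 g/eq ÷ 1 = 1892 mol NaHCO₃.
Mass: 1892 × 84 = 158,900 g.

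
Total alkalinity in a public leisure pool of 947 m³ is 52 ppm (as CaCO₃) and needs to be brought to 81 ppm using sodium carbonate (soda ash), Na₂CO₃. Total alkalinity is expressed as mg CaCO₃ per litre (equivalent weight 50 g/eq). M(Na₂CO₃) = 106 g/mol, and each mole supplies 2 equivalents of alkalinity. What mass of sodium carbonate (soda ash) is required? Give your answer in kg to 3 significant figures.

29.1 kg

Volume: 947 m³ = 947,000 L.
Alkalinity to add: (81 − 52) = 29 mg/L as CaCO₃ × 947,000 L = 27,460 g as CaCO₃.
Equivalents: 27,460 g ÷ 50 g/eq = 549.3 eq.
Each mole of Na₂CO₃ supplies 2 eq, so 549.3 / 2 = 274.6 mol.
Mass: 274.6 mol × 106 g/mol = 29,110 g.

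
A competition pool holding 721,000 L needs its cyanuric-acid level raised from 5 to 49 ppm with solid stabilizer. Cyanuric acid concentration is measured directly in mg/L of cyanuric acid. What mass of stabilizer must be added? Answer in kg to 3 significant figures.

31.7 kg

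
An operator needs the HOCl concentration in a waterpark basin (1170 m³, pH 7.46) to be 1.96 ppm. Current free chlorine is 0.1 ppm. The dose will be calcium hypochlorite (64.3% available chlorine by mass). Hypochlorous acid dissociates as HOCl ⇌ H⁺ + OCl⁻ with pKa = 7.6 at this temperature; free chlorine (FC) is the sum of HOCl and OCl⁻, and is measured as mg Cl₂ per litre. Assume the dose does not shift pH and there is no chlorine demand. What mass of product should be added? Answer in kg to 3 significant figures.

5.97 kg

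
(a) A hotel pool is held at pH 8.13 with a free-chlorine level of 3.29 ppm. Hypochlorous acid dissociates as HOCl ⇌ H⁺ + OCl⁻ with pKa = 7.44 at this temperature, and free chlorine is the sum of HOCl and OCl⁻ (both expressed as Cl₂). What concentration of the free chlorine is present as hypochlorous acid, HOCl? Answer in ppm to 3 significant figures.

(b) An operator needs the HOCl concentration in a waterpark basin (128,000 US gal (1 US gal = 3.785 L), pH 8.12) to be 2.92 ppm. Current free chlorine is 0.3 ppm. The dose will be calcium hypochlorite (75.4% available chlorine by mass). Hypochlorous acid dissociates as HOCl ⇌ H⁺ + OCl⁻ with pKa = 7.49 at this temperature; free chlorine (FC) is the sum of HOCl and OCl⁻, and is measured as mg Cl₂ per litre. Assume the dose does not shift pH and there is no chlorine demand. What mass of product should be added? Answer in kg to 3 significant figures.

(a) [OCl⁻]/[HOCl] = 10^(pH − pKa) = 10^(8.13 − 7.44) = 10^0.69 = 4.898.
(a) Fraction as HOCl = 1 / (1 + 4.898) = 0.1696.
(a) HOCl = 0.1696 × 3.29 ppm = 0.5578 ppm.

(b) Volume: 128,000 US gal × 3.785 L/gal = 484,480 L.
(b) [OCl⁻]/[HOCl] = 10^(pH − pKa) = 10^(8.12 − 7.49) = 4.266; fraction as HOCl = 1/(1 + 4.266) = 0.1899.
(b) Free chlorine required for 2.92 ppm HOCl: 2.92 / 0.1899 = 15.38 ppm.
(b) FC to add: 15.38 − 0.3 = 15.08 mg/L as Cl₂.
(b) Cl₂ equivalent: 15.08 mg/L × 484,480 L = 7304 g.
(b) Product at 75.4% available Cl: 7304 / 0.754 = 9687 g.

(a) 0.558 ppm; (b) 9.69 kg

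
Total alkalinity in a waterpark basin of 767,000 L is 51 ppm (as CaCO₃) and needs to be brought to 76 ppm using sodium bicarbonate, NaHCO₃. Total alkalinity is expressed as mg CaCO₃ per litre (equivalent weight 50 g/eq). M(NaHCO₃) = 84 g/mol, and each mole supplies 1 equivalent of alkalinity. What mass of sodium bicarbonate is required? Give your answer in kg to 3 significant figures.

32.2 kg

Alkalinity to add: (76 − 51) = 25 mg/L as CaCO₃ × 767,000 L = 19,180 g as CaCO₃.
Equivalents: 19,180 g ÷ 50 g/eq = 383.5 eq.
NaHCO₃ supplies 1 eq per mole → 383.5 mol.
Mass: 383.5 mol × 84 g/mol = 32,210 g.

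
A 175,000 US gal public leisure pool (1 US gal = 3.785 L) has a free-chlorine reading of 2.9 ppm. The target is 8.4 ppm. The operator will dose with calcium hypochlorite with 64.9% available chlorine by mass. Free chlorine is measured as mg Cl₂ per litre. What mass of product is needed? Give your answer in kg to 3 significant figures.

Volume: 175,000 US gal × 3.785 L/gal = 662,375 L.
Chlorine deficit: 8.4 − 2.9 = 5.5 ppm = 5.5 mg/L as Cl₂.
Cl₂ equivalent needed: 5.5 mg/L × 662,375 L = 3,643,000 mg = 3643 g.
Product at 64.9% available chlorine: 3643 / 0.649 = 5613 g.

5.61 kg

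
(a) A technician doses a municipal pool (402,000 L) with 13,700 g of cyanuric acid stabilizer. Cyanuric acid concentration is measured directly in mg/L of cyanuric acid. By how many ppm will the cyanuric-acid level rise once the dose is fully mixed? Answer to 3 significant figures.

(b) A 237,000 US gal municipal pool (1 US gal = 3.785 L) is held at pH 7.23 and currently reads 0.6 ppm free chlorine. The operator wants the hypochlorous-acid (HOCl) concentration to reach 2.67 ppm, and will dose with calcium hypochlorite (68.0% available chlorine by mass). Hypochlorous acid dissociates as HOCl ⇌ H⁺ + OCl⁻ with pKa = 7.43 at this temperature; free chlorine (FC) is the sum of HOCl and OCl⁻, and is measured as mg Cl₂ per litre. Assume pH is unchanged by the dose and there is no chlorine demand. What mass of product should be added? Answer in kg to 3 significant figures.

(a) 34.1 ppm; (b) 4.95 kg

(a) Rise: 13,700 g / 402,000 L × 1000 = 34.08 mg/L.

(b) Volume: 237,000 US gal × 3.785 L/gal = 897,045 L.
(b) [OCl⁻]/[HOCl] = 10^(pH − pKa) = 10^(7.23 − 7.43) = 0.631; fraction as HOCl = 1/(1 + 0.631) = 0.6131.
(b) Free chlorine required for 2.67 ppm HOCl: 2.67 / 0.6131 = 4.355 ppm.
(b) FC to add: 4.355 − 0.6 = 3.755 mg/L as Cl₂.
(b) Cl₂ equivalent: 3.755 mg/L × 897,045 L = 3368 g.
(b) Product at 68.0% available Cl: 3368 / 0.68 = 4953 g.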